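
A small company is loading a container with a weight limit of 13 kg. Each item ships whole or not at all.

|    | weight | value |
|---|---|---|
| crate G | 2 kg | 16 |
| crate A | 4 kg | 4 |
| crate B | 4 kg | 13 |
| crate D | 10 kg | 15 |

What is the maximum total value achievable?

33

Take crate G, crate A, and crate B: weight 2 + 4 + 4 = 10 ≤ 13, value 16 + 4 + 13 = 33.
No other feasible combination does better.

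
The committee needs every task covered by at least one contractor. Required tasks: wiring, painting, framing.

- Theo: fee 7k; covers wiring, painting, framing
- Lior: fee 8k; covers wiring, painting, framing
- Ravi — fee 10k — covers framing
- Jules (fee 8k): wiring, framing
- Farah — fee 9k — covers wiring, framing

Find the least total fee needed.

Theo alone covers wiring, painting, framing — every task.
Total fee: 7.
No cover costs less than 7.

7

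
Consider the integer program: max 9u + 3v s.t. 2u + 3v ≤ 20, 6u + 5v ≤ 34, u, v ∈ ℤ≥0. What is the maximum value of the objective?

45

Relaxing integrality, the LP optimum is 51.00 at (u,v) = (5.67, 0), which is not an integer point.
(u,v)=(5,0) is feasible, giving 45.
(u,v)=(4,1) is feasible, giving 39.
(u,v)=(4,0) is feasible, giving 36.
Maximum is 45 at (u,v)=(5,0).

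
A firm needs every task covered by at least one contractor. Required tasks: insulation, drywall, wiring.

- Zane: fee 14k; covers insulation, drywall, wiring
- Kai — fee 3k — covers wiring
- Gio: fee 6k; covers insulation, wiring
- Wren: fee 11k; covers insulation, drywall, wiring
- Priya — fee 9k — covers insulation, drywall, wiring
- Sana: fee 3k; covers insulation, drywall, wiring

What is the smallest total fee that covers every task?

3

Sana alone covers insulation, drywall, wiring — every task.
Total fee: 3.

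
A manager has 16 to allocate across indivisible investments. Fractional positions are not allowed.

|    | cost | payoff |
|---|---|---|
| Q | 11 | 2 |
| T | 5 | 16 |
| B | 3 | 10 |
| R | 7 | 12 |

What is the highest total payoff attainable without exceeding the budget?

Treat it as a binary knapsack problem.
Allowing fractional choices, the relaxed optimum would be about 38.2, but investments are indivisible.
T + B + R: cost 5 + 3 + 7 = 15 ≤ 16, payoff 16 + 10 + 12 = 38.
T + R: cost 5 + 7 = 12 ≤ 16, payoff 16 + 12 = 28.
T + B: cost 5 + 3 = 8 ≤ 16, payoff 16 + 10 = 26.
Best is T, B, and R with total payoff 38.

38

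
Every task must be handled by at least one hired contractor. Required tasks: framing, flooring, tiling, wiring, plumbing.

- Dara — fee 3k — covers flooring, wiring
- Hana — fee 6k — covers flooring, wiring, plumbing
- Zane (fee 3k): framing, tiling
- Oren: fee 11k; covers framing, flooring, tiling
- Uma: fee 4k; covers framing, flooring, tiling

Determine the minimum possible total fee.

9

The greedy cost-per-new-task heuristic would pick Uma, Dara, and Hana for 13, but a cheaper cover exists.
Choose Hana and Zane: together they cover framing, flooring, tiling, wiring, plumbing — every task.
Total fee: 6 + 3 = 9.
No cover costs less than 9.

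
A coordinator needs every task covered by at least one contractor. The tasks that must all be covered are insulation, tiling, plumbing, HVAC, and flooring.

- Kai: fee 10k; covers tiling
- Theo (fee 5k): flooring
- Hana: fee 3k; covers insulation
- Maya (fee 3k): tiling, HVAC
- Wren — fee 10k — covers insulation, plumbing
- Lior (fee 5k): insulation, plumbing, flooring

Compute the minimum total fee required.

8

Choose Maya and Lior: together they cover insulation, tiling, plumbing, HVAC, flooring — every task.
Total fee: 3 + 5 = 8.
No cover costs less than 8.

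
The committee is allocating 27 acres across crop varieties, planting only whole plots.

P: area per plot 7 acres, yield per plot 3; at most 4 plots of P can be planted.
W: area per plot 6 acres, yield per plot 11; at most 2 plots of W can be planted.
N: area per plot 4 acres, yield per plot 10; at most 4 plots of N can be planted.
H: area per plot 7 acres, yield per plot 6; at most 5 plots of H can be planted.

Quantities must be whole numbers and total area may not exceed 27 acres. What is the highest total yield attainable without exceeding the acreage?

This is a bounded integer knapsack.
N has the best ratio (10/4); taking only N gives at most 4×10 = 40 (stopped by the supply cap of 4).
Mixing does better — 2×W and 3×N: area 24 ≤ 27, yield 2·11 + 3·10 = 52.

52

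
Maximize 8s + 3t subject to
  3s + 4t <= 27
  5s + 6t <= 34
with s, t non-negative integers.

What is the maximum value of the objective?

48

The continuous relaxation peaks at (6.8, 0) with value 54.40; rounding to a feasible lattice point costs some objective.
(s,t)=(6,0): 3·6+4·0=18≤27, 5·6+6·0=30≤34, objective 48.
(s,t)=(5,1): 3·5+4·1=19≤27, 5·5+6·1=31≤34, objective 43.
(s,t)=(5,0): 3·5+4·0=15≤27, 5·5+6·0=25≤34, objective 40.
The best lattice point is (6,0), giving 48.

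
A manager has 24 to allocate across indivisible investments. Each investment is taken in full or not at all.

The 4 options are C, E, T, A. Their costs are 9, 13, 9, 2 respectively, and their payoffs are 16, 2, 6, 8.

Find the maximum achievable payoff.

Allowing fractional choices, the relaxed optimum would be about 30.6, but investments are indivisible.
C + T + A: cost 9 + 9 + 2 = 20 ≤ 24, payoff 16 + 6 + 8 = 30.
C + E + A: cost 9 + 13 + 2 = 24 ≤ 24, payoff 16 + 2 + 8 = 26.
C + A: cost 9 + 2 = 11 ≤ 24, payoff 16 + 8 = 24.
Best is C, T, and A with total payoff 30.

30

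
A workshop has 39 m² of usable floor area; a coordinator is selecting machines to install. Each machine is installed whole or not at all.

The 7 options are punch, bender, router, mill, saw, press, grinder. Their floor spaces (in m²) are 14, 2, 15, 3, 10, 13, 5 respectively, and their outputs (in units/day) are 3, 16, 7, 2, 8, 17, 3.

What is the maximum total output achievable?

Take bender, mill, saw, press, and grinder: floor space 2 + 3 + 10 + 13 + 5 = 33 ≤ 39, output 16 + 2 + 8 + 17 + 3 = 46.
No other feasible combination does better.

46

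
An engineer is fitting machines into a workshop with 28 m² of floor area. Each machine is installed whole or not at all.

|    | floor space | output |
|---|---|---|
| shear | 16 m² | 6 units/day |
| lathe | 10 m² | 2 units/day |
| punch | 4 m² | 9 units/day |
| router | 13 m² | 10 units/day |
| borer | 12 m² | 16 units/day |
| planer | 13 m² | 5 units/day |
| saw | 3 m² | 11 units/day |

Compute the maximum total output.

37

Allowing fractional choices, the relaxed optimum would be about 42.9, but machines are indivisible.
punch + borer + saw: floor space 4 + 12 + 3 = 19 ≤ 28, output 9 + 16 + 11 = 36.
router + borer + saw: floor space 13 + 12 + 3 = 28 ≤ 28, output 10 + 16 + 11 = 37.
Best is router, borer, and saw with total output 37.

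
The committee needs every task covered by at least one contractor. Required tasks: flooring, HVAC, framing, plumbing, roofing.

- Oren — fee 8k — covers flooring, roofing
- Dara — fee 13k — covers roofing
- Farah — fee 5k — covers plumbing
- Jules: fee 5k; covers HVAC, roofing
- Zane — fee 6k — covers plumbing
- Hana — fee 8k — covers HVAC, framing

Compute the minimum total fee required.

21

The greedy cost-per-new-task heuristic would pick Jules, Farah, Oren, and Hana for 26, but a cheaper cover exists.
Choose Oren, Farah, and Hana: together they cover flooring, HVAC, framing, plumbing, roofing — every task.
Total fee: 8 + 5 + 8 = 21.
No cover costs less than 21.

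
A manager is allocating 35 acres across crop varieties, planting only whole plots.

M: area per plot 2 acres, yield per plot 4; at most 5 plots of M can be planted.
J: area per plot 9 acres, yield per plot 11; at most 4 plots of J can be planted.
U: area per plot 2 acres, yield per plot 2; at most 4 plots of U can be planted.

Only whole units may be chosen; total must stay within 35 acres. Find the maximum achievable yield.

Take 4×M and 3×J: area 35 ≤ 35, yield 4·4 + 3·11 = 49.
No other integer combination yields more.

49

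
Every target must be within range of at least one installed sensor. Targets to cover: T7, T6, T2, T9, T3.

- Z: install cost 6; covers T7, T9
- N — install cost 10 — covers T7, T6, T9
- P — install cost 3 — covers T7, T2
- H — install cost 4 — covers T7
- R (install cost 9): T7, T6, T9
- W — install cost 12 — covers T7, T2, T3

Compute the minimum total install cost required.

Choose R and W: together they cover T7, T6, T2, T9, T3 — every target.
Total install cost: 9 + 12 = 21.

21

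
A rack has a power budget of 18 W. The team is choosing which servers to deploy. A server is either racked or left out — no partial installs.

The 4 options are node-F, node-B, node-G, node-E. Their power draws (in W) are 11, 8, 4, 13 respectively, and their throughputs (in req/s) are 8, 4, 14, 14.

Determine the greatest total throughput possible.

node-G + node-E: power draw 4 + 13 = 17 ≤ 18, throughput 14 + 14 = 28.
node-F + node-G: power draw 11 + 4 = 15 ≤ 18, throughput 8 + 14 = 22.
node-B + node-G: power draw 8 + 4 = 12 ≤ 18, throughput 4 + 14 = 18.
Best is node-G and node-E with total throughput 28.

28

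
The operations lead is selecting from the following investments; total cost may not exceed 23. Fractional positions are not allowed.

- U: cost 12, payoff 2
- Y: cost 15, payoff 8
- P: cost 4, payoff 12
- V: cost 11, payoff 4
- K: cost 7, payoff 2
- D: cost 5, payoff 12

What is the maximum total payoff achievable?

28

P + V + D: cost 4 + 11 + 5 = 20 ≤ 23, payoff 12 + 4 + 12 = 28.
P + K + D: cost 4 + 7 + 5 = 16 ≤ 23, payoff 12 + 2 + 12 = 26.
U + P + D: cost 12 + 4 + 5 = 21 ≤ 23, payoff 2 + 12 + 12 = 26.
Best is P, V, and D with total payoff 28.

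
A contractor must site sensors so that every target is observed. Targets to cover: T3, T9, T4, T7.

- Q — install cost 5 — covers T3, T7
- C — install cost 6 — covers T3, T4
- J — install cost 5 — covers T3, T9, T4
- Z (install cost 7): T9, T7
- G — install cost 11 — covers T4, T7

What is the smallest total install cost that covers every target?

This is an integer covering problem.
Choose Q and J: together they cover T3, T9, T4, T7 — every target.
Total install cost: 5 + 5 = 10.
No cover costs less than 10.

10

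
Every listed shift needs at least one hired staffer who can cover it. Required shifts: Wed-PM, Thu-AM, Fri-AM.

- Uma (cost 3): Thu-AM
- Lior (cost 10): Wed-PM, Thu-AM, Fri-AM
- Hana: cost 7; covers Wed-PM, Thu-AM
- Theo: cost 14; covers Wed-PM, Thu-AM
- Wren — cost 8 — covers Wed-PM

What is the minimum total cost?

10

The greedy cost-per-new-shift heuristic would pick Uma and Lior for 13, but a cheaper cover exists.
Lior alone covers Wed-PM, Thu-AM, Fri-AM — every shift.
Total cost: 10.
No cover costs less than 10.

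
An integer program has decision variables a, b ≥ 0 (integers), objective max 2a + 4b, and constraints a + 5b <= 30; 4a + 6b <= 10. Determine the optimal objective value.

Relaxing integrality, the LP optimum is 6.67 at (a,b) = (0, 1.67), which is not an integer point.
(a,b)=(1,1): 1·1+5·1=6≤30, 4·1+6·1=10≤10, objective 6.
(a,b)=(0,1): 1·0+5·1=5≤30, 4·0+6·1=6≤10, objective 4.
The best lattice point is (1,1), giving 6.

6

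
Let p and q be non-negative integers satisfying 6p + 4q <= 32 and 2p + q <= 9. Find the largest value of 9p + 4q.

40

Relaxing integrality, the LP optimum is 40.50 at (p,q) = (4.5, 0), which is not an integer point.
(p,q)=(4,1): 6·4+4·1=28≤32, 2·4+1·1=9≤9, objective 40.
(p,q)=(4,0): 6·4+4·0=24≤32, 2·4+1·0=8≤9, objective 36.
No feasible integer point exceeds 40.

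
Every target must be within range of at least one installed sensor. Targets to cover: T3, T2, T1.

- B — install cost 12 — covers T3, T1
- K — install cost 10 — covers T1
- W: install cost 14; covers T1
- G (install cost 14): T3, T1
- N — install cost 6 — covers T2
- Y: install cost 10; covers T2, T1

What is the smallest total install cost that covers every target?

The greedy cost-per-new-target heuristic would pick Y and B for 22, but a cheaper cover exists.
Choose B and N: together they cover T3, T2, T1 — every target.
Total install cost: 12 + 6 = 18.
No cover costs less than 18.

18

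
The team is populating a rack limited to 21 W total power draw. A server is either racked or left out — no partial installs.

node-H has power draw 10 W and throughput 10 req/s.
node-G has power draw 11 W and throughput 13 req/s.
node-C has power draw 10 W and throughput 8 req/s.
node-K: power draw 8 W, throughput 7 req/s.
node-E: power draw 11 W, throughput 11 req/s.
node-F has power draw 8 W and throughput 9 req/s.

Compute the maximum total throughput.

This is a 0-1 knapsack instance.
node-H + node-G: power draw 10 + 11 = 21 ≤ 21, throughput 10 + 13 = 23.
node-G + node-F: power draw 11 + 8 = 19 ≤ 21, throughput 13 + 9 = 22.
Best is node-H and node-G with total throughput 23.

23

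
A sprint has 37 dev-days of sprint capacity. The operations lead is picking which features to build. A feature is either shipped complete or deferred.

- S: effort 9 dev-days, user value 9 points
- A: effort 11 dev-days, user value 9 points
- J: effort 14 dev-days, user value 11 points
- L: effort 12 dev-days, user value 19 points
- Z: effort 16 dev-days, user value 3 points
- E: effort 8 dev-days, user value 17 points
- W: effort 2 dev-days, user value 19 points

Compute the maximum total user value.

66

S + L + E + W: effort 9 + 12 + 8 + 2 = 31 ≤ 37, user value 9 + 19 + 17 + 19 = 64.
J + L + E + W: effort 14 + 12 + 8 + 2 = 36 ≤ 37, user value 11 + 19 + 17 + 19 = 66.
Best is J, L, E, and W with total user value 66.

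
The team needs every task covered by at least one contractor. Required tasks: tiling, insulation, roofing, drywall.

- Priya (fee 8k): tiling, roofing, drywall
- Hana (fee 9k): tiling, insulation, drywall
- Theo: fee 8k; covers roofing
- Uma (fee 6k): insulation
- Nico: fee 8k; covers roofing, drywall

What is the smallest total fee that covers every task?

14

This is an integer covering problem.
Choose Priya and Uma: together they cover tiling, insulation, roofing, drywall — every task.
Total fee: 8 + 6 = 14.
No cover costs less than 14.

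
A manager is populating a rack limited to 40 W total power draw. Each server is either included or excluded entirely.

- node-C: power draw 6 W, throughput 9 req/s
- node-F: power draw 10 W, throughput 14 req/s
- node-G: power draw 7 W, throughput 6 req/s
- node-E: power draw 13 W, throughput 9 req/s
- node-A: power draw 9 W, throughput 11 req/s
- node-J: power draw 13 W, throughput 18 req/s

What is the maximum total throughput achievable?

Take node-C, node-F, node-A, and node-J: power draw 6 + 10 + 9 + 13 = 38 ≤ 40, throughput 9 + 14 + 11 + 18 = 52.
No other feasible combination does better.

52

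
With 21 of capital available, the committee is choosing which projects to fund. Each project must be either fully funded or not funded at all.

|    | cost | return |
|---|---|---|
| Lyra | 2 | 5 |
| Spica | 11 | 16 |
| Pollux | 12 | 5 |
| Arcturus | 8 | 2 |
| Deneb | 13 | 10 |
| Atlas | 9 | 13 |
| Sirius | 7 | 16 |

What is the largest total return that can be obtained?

37

Allowing fractional choices, the relaxed optimum would be about 38.4, but projects are indivisible.
Lyra + Spica + Sirius: cost 2 + 11 + 7 = 20 ≤ 21, return 5 + 16 + 16 = 37.
Lyra + Atlas + Sirius: cost 2 + 9 + 7 = 18 ≤ 21, return 5 + 13 + 16 = 34.
Best is Lyra, Spica, and Sirius with total return 37.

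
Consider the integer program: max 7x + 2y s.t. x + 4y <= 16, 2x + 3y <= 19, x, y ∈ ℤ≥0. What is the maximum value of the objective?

The continuous relaxation peaks at (9.5, 0) with value 66.50; rounding to a feasible lattice point costs some objective.
(x,y)=(9,0) is feasible, giving 63.
(x,y)=(8,1) is feasible, giving 58.
The best lattice point is (9,0), giving 63.

63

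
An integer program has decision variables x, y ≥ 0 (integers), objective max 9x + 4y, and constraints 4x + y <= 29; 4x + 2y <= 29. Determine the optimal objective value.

The continuous relaxation peaks at (7.25, 0) with value 65.25; rounding to a feasible lattice point costs some objective.
(x,y)=(7,0): 4·7+1·0=28≤29, 4·7+2·0=28≤29, objective 63.
(x,y)=(6,1): 4·6+1·1=25≤29, 4·6+2·1=26≤29, objective 58.
(x,y)=(6,0): 4·6+1·0=24≤29, 4·6+2·0=24≤29, objective 54.
No feasible integer point exceeds 63.

63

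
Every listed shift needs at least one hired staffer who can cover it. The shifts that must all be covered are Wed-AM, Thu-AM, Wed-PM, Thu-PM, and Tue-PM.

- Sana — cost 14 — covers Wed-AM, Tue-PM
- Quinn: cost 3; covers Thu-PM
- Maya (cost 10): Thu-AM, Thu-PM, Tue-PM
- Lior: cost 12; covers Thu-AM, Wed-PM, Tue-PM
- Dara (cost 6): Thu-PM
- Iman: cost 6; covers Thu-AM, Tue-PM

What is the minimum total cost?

29

This is an integer covering problem.
The greedy cost-per-new-shift heuristic would pick Quinn, Iman, Lior, and Sana for 35, but a cheaper cover exists.
Choose Sana, Quinn, and Lior: together they cover Wed-AM, Thu-AM, Wed-PM, Thu-PM, Tue-PM — every shift.
Total cost: 14 + 3 + 12 = 29.
No cover costs less than 29.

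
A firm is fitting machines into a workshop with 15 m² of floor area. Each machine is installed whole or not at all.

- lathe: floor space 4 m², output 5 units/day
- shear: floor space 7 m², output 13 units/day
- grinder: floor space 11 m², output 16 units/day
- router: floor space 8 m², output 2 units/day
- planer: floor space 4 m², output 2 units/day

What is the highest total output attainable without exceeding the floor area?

Take lathe and grinder: floor space 4 + 11 = 15 ≤ 15, output 5 + 16 = 21.
No other feasible combination does better.

21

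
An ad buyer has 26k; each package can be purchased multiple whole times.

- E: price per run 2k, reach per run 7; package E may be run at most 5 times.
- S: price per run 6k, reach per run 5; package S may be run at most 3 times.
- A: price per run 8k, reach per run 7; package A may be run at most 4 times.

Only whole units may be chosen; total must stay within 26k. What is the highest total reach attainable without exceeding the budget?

E has the best ratio (7/2); taking only E gives at most 5×7 = 35 (stopped by the supply cap of 5).
Mixing does better — 5×E and 2×A: price 26 ≤ 26, reach 5·7 + 2·7 = 49.

49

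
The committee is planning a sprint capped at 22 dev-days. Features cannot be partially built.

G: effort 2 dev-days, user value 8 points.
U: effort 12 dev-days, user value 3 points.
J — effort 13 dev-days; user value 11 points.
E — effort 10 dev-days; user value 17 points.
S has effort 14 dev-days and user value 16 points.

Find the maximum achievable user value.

This is an integer program with binary decision variables.
U + E: effort 12 + 10 = 22 ≤ 22, user value 3 + 17 = 20.
G + S: effort 2 + 14 = 16 ≤ 22, user value 8 + 16 = 24.
G + E: effort 2 + 10 = 12 ≤ 22, user value 8 + 17 = 25.
Best is G and E with total user value 25.

25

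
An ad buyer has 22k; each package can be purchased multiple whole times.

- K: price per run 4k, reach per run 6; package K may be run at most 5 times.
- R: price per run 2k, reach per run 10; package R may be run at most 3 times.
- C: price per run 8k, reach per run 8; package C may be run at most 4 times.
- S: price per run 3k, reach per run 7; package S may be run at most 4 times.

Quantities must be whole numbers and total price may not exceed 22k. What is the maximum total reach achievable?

64

This is a bounded integer knapsack.
3×R and 4×S: price 18 ≤ 22, reach 3·10 + 4·7 = 58.
1×K, 3×R, and 4×S: price 22 ≤ 22, reach 1·6 + 3·10 + 4·7 = 64.
Best is 64.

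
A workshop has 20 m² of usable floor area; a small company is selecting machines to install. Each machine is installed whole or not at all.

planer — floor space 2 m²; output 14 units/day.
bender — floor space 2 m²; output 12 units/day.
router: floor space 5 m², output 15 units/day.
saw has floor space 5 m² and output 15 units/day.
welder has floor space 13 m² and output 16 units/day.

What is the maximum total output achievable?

56

Allowing fractional choices, the relaxed optimum would be about 63.4, but machines are indivisible.
planer + router + welder: floor space 2 + 5 + 13 = 20 ≤ 20, output 14 + 15 + 16 = 45.
planer + saw + welder: floor space 2 + 5 + 13 = 20 ≤ 20, output 14 + 15 + 16 = 45.
planer + bender + router + saw: floor space 2 + 2 + 5 + 5 = 14 ≤ 20, output 14 + 12 + 15 + 15 = 56.
Best is planer, bender, router, and saw with total output 56.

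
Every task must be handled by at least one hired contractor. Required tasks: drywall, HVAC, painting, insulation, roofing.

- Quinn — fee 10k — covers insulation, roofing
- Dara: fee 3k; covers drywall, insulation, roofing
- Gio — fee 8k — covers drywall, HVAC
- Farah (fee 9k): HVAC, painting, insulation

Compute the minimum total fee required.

Choose Dara and Farah: together they cover drywall, HVAC, painting, insulation, roofing — every task.
Total fee: 3 + 9 = 12.
No cover costs less than 12.

12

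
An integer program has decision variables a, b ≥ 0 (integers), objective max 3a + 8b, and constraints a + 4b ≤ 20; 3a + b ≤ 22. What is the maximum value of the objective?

The continuous relaxation peaks at (6.18, 3.45) with value 46.18; rounding to a feasible lattice point costs some objective.
(a,b)=(4,4): 1·4+4·4=20≤20, 3·4+1·4=16≤22, objective 44.
(a,b)=(6,3): 1·6+4·3=18≤20, 3·6+1·3=21≤22, objective 42.
The best lattice point is (4,4), giving 44.

44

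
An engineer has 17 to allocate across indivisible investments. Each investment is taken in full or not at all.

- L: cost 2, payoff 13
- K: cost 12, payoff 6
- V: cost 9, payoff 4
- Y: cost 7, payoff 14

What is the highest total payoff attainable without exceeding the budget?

L + Y: cost 2 + 7 = 9 ≤ 17, payoff 13 + 14 = 27.
L + K: cost 2 + 12 = 14 ≤ 17, payoff 13 + 6 = 19.
V + Y: cost 9 + 7 = 16 ≤ 17, payoff 4 + 14 = 18.
Best is L and Y with total payoff 27.

27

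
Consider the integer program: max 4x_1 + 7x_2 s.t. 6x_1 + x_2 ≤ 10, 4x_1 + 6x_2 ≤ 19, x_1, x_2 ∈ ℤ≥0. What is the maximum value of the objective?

21

The continuous relaxation peaks at (0, 3.17) with value 22.17; rounding to a feasible lattice point costs some objective.
(x_1,x_2)=(0,3): 6·0+1·3=3≤10, 4·0+6·3=18≤19, objective 21.
(x_1,x_2)=(1,2): 6·1+1·2=8≤10, 4·1+6·2=16≤19, objective 18.
(x_1,x_2)=(0,2): 6·0+1·2=2≤10, 4·0+6·2=12≤19, objective 14.
No feasible integer point exceeds 21.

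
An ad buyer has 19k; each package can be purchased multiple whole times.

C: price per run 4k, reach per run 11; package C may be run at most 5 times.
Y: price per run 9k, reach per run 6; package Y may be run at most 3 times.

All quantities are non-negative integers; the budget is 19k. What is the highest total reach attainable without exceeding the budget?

44

This is a bounded integer knapsack.
Take 4×C: price 16 ≤ 19, reach 4·11 = 44.
No other integer combination yields more.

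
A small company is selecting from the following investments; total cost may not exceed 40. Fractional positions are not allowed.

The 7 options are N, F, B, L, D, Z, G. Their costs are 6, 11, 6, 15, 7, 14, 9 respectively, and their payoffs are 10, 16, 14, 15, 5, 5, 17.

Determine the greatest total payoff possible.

N + F + B + D + G: cost 6 + 11 + 6 + 7 + 9 = 39 ≤ 40, payoff 10 + 16 + 14 + 5 + 17 = 62.
N + F + B + G: cost 6 + 11 + 6 + 9 = 32 ≤ 40, payoff 10 + 16 + 14 + 17 = 57.
N + B + L + G: cost 6 + 6 + 15 + 9 = 36 ≤ 40, payoff 10 + 14 + 15 + 17 = 56.
Best is N, F, B, D, and G with total payoff 62.

62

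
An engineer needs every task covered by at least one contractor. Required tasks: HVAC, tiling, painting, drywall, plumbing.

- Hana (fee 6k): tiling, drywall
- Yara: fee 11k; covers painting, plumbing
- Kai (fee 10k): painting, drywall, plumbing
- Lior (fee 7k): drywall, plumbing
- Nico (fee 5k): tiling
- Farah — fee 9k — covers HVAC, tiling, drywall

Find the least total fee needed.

19

The greedy cost-per-new-task heuristic would pick Hana, Kai, and Farah for 25, but a cheaper cover exists.
Choose Kai and Farah: together they cover HVAC, tiling, painting, drywall, plumbing — every task.
Total fee: 10 + 9 = 19.
No cover costs less than 19.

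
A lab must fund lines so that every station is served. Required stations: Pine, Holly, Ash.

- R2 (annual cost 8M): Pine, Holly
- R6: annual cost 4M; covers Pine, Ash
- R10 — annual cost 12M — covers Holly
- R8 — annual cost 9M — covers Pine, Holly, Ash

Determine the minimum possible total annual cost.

9

The greedy cost-per-new-station heuristic would pick R6 and R2 for 12, but a cheaper cover exists.
R8 alone covers Pine, Holly, Ash — every station.
Total annual cost: 9.
No cover costs less than 9.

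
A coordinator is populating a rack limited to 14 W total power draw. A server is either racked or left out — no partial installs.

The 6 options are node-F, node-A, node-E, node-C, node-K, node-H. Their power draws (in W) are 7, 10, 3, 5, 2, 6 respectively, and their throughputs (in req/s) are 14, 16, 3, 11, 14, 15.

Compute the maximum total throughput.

40

Treat it as a binary knapsack problem.
node-C + node-K + node-H: power draw 5 + 2 + 6 = 13 ≤ 14, throughput 11 + 14 + 15 = 40.
node-F + node-C + node-K: power draw 7 + 5 + 2 = 14 ≤ 14, throughput 14 + 11 + 14 = 39.
node-E + node-K + node-H: power draw 3 + 2 + 6 = 11 ≤ 14, throughput 3 + 14 + 15 = 32.
Best is node-C, node-K, and node-H with total throughput 40.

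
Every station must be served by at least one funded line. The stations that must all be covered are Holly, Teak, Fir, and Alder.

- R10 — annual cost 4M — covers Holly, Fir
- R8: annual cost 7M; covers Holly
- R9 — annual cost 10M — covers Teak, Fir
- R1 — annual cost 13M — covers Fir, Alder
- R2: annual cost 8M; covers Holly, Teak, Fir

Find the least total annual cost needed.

The greedy cost-per-new-station heuristic would pick R10, R2, and R1 for 25, but a cheaper cover exists.
Choose R1 and R2: together they cover Holly, Teak, Fir, Alder — every station.
Total annual cost: 13 + 8 = 21.
No cover costs less than 21.

21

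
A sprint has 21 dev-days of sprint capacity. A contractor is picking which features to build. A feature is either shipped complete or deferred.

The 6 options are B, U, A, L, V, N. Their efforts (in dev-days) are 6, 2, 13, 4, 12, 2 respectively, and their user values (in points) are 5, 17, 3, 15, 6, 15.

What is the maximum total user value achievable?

53

Allowing fractional choices, the relaxed optimum would be about 55.5, but features are indivisible.
U + A + L + N: effort 2 + 13 + 4 + 2 = 21 ≤ 21, user value 17 + 3 + 15 + 15 = 50.
B + U + L + N: effort 6 + 2 + 4 + 2 = 14 ≤ 21, user value 5 + 17 + 15 + 15 = 52.
U + L + V + N: effort 2 + 4 + 12 + 2 = 20 ≤ 21, user value 17 + 15 + 6 + 15 = 53.
Best is U, L, V, and N with total user value 53.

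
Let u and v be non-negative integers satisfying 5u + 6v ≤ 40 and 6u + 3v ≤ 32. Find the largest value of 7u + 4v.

37

Relaxing integrality, the LP optimum is 39.24 at (u,v) = (3.43, 3.81), which is not an integer point.
(u,v)=(3,4): 5·3+6·4=39≤40, 6·3+3·4=30≤32, objective 37.
(u,v)=(4,2): 5·4+6·2=32≤40, 6·4+3·2=30≤32, objective 36.
Maximum is 37 at (u,v)=(3,4).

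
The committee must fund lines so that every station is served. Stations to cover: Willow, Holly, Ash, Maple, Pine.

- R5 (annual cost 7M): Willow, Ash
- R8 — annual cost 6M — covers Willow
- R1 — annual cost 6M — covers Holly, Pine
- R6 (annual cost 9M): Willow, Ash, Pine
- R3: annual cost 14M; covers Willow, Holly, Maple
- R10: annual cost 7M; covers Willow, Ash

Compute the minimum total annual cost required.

23

This is an integer covering problem.
The greedy cost-per-new-station heuristic would pick R1, R5, and R3 for 27, but a cheaper cover exists.
Choose R6 and R3: together they cover Willow, Holly, Ash, Maple, Pine — every station.
Total annual cost: 9 + 14 = 23.
No cover costs less than 23.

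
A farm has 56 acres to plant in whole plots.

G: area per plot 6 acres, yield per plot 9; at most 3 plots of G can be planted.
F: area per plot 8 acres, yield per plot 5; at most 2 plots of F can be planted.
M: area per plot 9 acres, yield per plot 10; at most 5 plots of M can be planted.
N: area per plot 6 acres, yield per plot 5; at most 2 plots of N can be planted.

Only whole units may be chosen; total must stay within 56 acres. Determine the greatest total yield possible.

G has the best ratio (9/6); taking only G gives at most 3×9 = 27 (stopped by the supply cap of 3).
Mixing does better — 3×G and 4×M: area 54 ≤ 56, yield 3·9 + 4·10 = 67.

67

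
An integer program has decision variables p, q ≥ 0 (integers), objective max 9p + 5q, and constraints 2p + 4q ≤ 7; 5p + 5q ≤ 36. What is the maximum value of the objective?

27

(p,q)=(3,0) is feasible, giving 27.
(p,q)=(2,0) is feasible, giving 18.
Maximum is 27 at (p,q)=(3,0).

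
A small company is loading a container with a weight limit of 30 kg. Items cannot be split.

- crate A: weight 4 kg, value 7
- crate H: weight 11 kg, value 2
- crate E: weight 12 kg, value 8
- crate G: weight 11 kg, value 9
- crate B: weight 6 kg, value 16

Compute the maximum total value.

33

This is an integer program with binary decision variables.
Take crate E, crate G, and crate B: weight 12 + 11 + 6 = 29 ≤ 30, value 8 + 9 + 16 = 33.
No other feasible combination does better.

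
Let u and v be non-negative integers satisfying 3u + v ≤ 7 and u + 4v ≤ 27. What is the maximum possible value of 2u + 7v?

(u,v)=(0,6) is feasible, giving 42.
(u,v)=(0,5) is feasible, giving 35.
Maximum is 42 at (u,v)=(0,6).

42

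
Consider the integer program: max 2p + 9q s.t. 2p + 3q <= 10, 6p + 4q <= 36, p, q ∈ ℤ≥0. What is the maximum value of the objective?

27

(p,q)=(0,3) is feasible, giving 27.
(p,q)=(1,2) is feasible, giving 20.
(p,q)=(0,2) is feasible, giving 18.
No feasible integer point exceeds 27.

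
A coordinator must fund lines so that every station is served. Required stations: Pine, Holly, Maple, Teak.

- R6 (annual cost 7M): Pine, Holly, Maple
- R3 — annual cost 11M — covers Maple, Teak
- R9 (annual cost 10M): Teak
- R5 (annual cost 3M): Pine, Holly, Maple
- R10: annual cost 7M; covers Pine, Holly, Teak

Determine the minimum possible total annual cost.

Choose R5 and R10: together they cover Pine, Holly, Maple, Teak — every station.
Total annual cost: 3 + 7 = 10.
No cover costs less than 10.

10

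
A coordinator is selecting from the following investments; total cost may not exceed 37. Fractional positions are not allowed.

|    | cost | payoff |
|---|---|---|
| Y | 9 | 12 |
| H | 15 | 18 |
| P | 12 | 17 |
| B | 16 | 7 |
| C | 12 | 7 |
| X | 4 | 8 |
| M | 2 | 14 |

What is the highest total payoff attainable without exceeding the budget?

Allowing fractional choices, the relaxed optimum would be about 63.0, but investments are indivisible.
Y + P + X + M: cost 9 + 12 + 4 + 2 = 27 ≤ 37, payoff 12 + 17 + 8 + 14 = 51.
H + P + X + M: cost 15 + 12 + 4 + 2 = 33 ≤ 37, payoff 18 + 17 + 8 + 14 = 57.
Y + H + X + M: cost 9 + 15 + 4 + 2 = 30 ≤ 37, payoff 12 + 18 + 8 + 14 = 52.
Best is H, P, X, and M with total payoff 57.

57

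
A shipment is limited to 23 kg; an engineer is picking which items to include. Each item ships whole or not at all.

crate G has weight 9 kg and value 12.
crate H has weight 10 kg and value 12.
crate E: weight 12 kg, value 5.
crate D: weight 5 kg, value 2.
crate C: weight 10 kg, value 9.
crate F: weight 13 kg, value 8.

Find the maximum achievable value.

24

This is a 0-1 knapsack instance.
Allowing fractional choices, the relaxed optimum would be about 27.6, but items are indivisible.
crate G + crate H: weight 9 + 10 = 19 ≤ 23, value 12 + 12 = 24.
crate H + crate C: weight 10 + 10 = 20 ≤ 23, value 12 + 9 = 21.
crate G + crate C: weight 9 + 10 = 19 ≤ 23, value 12 + 9 = 21.
Best is crate G and crate H with total value 24.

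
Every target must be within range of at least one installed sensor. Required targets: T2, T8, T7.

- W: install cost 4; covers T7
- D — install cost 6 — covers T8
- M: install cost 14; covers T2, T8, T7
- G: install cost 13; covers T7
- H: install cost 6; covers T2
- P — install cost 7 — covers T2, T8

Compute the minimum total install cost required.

This is an integer covering problem.
Choose W and P: together they cover T2, T8, T7 — every target.
Total install cost: 4 + 7 = 11.
No cover costs less than 11.

11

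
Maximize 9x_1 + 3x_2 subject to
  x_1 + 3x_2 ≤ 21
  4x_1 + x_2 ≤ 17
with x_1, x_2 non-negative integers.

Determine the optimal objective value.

The continuous relaxation peaks at (2.73, 6.09) with value 42.82; rounding to a feasible lattice point costs some objective.
(x_1,x_2)=(3,5): 1·3+3·5=18≤21, 4·3+1·5=17≤17, objective 42.
(x_1,x_2)=(3,4): 1·3+3·4=15≤21, 4·3+1·4=16≤17, objective 39.
Maximum is 42 at (x_1,x_2)=(3,5).

42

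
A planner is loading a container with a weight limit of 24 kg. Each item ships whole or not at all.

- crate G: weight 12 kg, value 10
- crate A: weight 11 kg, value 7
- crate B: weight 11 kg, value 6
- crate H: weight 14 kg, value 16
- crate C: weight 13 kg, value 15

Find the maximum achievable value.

Allowing fractional choices, the relaxed optimum would be about 27.6, but items are indivisible.
crate A + crate C: weight 11 + 13 = 24 ≤ 24, value 7 + 15 = 22.
crate G + crate A: weight 12 + 11 = 23 ≤ 24, value 10 + 7 = 17.
crate B + crate C: weight 11 + 13 = 24 ≤ 24, value 6 + 15 = 21.
Best is crate A and crate C with total value 22.

22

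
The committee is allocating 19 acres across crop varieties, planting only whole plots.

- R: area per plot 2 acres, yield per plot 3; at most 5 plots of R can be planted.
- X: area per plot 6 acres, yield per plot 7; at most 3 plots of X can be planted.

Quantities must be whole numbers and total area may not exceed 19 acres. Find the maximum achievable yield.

23

R has the best ratio (3/2); taking only R gives at most 5×3 = 15 (stopped by the supply cap of 5).
Mixing does better — 3×R and 2×X: area 18 ≤ 19, yield 3·3 + 2·7 = 23.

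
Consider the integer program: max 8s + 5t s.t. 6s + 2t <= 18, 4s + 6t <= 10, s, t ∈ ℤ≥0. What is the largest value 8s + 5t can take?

Relaxing integrality, the LP optimum is 20.00 at (s,t) = (2.5, 0), which is not an integer point.
(s,t)=(2,0): 6·2+2·0=12≤18, 4·2+6·0=8≤10, objective 16.
(s,t)=(1,1): 6·1+2·1=8≤18, 4·1+6·1=10≤10, objective 13.
(s,t)=(1,0): 6·1+2·0=6≤18, 4·1+6·0=4≤10, objective 8.
The best lattice point is (2,0), giving 16.

16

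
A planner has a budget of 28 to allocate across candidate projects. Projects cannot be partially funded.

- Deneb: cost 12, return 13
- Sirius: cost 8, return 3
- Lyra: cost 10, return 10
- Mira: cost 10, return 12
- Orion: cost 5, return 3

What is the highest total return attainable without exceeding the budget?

This is a 0-1 knapsack instance.
Allowing fractional choices, the relaxed optimum would be about 31.0, but projects are indivisible.
Deneb + Mira + Orion: cost 12 + 10 + 5 = 27 ≤ 28, return 13 + 12 + 3 = 28.
Deneb + Mira: cost 12 + 10 = 22 ≤ 28, return 13 + 12 = 25.
Deneb + Lyra + Orion: cost 12 + 10 + 5 = 27 ≤ 28, return 13 + 10 + 3 = 26.
Best is Deneb, Mira, and Orion with total return 28.

28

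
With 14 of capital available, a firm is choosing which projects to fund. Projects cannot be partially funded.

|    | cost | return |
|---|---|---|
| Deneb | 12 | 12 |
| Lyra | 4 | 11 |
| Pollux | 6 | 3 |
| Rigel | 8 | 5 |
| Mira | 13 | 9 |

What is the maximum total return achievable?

Allowing fractional choices, the relaxed optimum would be about 21.0, but projects are indivisible.
Lyra + Rigel: cost 4 + 8 = 12 ≤ 14, return 11 + 5 = 16.
Lyra + Pollux: cost 4 + 6 = 10 ≤ 14, return 11 + 3 = 14.
Best is Lyra and Rigel with total return 16.

16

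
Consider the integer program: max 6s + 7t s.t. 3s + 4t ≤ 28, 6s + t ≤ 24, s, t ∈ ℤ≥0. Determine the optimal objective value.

49

(s,t)=(0,7) is feasible, giving 49.
(s,t)=(1,6) is feasible, giving 48.
The best lattice point is (0,7), giving 49.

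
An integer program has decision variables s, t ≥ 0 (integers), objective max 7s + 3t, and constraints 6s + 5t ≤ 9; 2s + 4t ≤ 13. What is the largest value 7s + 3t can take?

7

The continuous relaxation peaks at (1.5, 0) with value 10.50; rounding to a feasible lattice point costs some objective.
(s,t)=(1,0): 6·1+5·0=6≤9, 2·1+4·0=2≤13, objective 7.
(s,t)=(0,1): 6·0+5·1=5≤9, 2·0+4·1=4≤13, objective 3.
(s,t)=(0,0): 6·0+5·0=0≤9, 2·0+4·0=0≤13, objective 0.
No feasible integer point exceeds 7.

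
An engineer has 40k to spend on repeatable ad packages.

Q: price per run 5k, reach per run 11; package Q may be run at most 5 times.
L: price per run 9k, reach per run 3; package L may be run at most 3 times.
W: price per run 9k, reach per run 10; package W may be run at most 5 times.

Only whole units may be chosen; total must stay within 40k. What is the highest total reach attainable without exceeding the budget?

65

This is a bounded integer knapsack.
Take 5×Q and 1×W: price 34 ≤ 40, reach 5·11 + 1·10 = 65.
Q has the best ratio (11/5) and is taken to its limit of 5; remaining capacity is filled optimally with the others.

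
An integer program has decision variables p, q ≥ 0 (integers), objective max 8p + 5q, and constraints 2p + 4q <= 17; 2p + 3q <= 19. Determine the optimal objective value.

64

(p,q)=(8,0): 2·8+4·0=16≤17, 2·8+3·0=16≤19, objective 64.
(p,q)=(7,0): 2·7+4·0=14≤17, 2·7+3·0=14≤19, objective 56.
No feasible integer point exceeds 64.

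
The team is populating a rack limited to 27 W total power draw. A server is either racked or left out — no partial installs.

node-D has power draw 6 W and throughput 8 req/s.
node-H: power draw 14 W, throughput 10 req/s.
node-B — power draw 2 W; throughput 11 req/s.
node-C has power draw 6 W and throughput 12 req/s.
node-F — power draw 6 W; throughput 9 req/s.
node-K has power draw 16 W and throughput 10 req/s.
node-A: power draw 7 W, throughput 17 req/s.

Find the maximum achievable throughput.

node-D + node-B + node-C + node-F + node-A: power draw 6 + 2 + 6 + 6 + 7 = 27 ≤ 27, throughput 8 + 11 + 12 + 9 + 17 = 57.
node-B + node-C + node-F + node-A: power draw 2 + 6 + 6 + 7 = 21 ≤ 27, throughput 11 + 12 + 9 + 17 = 49.
Best is node-D, node-B, node-C, node-F, and node-A with total throughput 57.

57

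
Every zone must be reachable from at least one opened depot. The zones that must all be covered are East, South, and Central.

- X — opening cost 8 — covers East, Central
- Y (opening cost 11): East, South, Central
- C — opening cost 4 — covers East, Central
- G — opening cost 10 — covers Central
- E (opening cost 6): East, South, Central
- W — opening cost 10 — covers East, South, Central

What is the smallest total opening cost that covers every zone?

6

The greedy cost-per-new-zone heuristic would pick C and E for 10, but a cheaper cover exists.
E alone covers East, South, Central — every zone.
Total opening cost: 6.
No cover costs less than 6.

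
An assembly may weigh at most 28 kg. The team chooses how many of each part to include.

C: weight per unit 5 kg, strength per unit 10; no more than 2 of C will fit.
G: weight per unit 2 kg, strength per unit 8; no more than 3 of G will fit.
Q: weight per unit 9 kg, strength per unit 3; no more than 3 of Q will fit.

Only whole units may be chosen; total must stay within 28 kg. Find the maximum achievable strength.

2×C, 3×G, and 1×Q: weight 25 ≤ 28, strength 2·10 + 3·8 + 1·3 = 47.
2×C and 3×G: weight 16 ≤ 28, strength 2·10 + 3·8 = 44.
Best is 47.

47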